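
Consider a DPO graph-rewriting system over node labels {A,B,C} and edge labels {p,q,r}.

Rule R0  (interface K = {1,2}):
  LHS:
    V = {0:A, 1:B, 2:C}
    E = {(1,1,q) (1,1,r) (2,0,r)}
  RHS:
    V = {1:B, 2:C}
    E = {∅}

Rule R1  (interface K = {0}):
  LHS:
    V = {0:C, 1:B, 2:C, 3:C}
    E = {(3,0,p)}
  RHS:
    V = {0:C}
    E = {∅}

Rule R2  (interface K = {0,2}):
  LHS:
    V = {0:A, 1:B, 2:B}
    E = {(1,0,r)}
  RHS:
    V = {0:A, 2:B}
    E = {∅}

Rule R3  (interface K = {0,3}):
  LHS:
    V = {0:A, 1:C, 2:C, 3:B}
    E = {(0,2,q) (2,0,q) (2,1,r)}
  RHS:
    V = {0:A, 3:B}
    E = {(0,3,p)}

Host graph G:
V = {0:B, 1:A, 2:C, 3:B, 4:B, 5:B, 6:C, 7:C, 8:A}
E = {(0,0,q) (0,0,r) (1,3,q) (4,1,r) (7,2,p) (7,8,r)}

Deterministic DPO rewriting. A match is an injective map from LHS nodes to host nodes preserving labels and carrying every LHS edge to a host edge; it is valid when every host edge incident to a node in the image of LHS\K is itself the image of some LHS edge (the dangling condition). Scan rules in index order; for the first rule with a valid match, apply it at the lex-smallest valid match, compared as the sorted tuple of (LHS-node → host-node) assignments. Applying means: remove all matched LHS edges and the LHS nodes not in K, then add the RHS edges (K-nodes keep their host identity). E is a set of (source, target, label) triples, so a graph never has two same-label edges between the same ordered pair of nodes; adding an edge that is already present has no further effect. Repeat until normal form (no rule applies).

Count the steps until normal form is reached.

Answer: 3

Derivation:
[0] host  ⇒  9 nodes, 6 edges  {0-q->0 0-r->0 1-q->3 4-r->1 7-p->2 7-r->8}
[1] R0 @ {0↦8, 1↦0, 2↦7}  ⇒  8 nodes, 3 edges  {1-q->3 4-r->1 7-p->2}
[2] R1 @ {0↦2, 1↦0, 2↦6, 3↦7}  ⇒  5 nodes, 2 edges  {1-q->3 4-r->1}
[3] R2 @ {0↦1, 1↦4, 2↦3}  ⇒  4 nodes, 1 edges  {1-q->3}
final graph: no rule applies after step 3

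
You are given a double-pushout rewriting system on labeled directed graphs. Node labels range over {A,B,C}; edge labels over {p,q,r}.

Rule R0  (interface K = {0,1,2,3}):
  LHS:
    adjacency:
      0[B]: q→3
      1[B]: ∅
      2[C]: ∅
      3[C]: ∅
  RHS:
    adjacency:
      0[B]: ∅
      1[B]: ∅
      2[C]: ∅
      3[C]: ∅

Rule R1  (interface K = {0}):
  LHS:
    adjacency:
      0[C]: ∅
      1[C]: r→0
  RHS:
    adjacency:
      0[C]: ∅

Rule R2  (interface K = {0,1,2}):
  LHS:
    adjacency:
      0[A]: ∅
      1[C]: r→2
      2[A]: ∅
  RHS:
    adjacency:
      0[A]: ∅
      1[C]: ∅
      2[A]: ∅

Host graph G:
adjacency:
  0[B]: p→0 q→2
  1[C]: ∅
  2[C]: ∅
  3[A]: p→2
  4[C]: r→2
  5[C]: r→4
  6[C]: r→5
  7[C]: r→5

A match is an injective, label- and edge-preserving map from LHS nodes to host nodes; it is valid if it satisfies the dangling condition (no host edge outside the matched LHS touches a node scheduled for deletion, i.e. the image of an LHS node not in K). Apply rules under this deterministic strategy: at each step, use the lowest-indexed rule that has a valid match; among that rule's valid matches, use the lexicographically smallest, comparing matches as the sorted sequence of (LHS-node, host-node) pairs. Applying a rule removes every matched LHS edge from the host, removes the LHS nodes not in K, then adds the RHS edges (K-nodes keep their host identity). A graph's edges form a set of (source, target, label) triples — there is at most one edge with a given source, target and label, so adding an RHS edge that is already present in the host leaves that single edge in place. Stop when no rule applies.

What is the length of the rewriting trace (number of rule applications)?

initial: |V|=8 |E|=7  E = 0-p->0 0-q->2 3-p->2 4-r->2 5-r->4 6-r->5 7-r->5
step 1: apply R1 at {0↦5, 1↦6}  → |V|=7 |E|=6  E = 0-p->0 0-q->2 3-p->2 4-r->2 5-r->4 7-r->5
step 2: apply R1 at {0↦5, 1↦7}  → |V|=6 |E|=5  E = 0-p->0 0-q->2 3-p->2 4-r->2 5-r->4
step 3: apply R1 at {0↦4, 1↦5}  → |V|=5 |E|=4  E = 0-p->0 0-q->2 3-p->2 4-r->2
step 4: apply R1 at {0↦2, 1↦4}  → |V|=4 |E|=3  E = 0-p->0 0-q->2 3-p->2
normal form: no rule applies after step 4

Answer: 4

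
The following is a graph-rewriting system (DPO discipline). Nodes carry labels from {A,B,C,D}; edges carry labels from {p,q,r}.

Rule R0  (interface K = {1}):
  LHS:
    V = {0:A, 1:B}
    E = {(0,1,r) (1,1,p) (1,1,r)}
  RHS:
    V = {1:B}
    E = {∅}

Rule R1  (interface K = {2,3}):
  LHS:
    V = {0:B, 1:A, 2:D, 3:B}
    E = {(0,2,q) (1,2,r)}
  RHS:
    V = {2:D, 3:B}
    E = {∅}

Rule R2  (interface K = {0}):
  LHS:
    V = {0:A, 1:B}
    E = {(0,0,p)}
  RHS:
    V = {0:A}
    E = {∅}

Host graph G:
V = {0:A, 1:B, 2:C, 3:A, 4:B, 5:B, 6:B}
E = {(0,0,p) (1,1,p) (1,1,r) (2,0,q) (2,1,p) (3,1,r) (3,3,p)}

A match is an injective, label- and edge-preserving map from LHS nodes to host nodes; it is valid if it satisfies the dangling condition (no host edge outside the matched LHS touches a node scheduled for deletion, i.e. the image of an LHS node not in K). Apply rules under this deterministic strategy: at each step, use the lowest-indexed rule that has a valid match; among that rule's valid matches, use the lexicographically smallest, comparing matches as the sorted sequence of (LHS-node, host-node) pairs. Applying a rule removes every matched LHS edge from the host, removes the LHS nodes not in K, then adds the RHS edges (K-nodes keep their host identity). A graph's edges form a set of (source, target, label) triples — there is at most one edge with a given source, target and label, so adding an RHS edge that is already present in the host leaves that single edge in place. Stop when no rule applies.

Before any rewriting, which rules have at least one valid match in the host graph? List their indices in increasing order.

R0: no valid match — 1 raw match, all fail dangling condition
R1: no valid match — LHS pattern not found
R2: 6 valid matches — {0↦0, 1↦4}, {0↦0, 1↦5}, {0↦0, 1↦6} (+3 more)

Answer: [R2]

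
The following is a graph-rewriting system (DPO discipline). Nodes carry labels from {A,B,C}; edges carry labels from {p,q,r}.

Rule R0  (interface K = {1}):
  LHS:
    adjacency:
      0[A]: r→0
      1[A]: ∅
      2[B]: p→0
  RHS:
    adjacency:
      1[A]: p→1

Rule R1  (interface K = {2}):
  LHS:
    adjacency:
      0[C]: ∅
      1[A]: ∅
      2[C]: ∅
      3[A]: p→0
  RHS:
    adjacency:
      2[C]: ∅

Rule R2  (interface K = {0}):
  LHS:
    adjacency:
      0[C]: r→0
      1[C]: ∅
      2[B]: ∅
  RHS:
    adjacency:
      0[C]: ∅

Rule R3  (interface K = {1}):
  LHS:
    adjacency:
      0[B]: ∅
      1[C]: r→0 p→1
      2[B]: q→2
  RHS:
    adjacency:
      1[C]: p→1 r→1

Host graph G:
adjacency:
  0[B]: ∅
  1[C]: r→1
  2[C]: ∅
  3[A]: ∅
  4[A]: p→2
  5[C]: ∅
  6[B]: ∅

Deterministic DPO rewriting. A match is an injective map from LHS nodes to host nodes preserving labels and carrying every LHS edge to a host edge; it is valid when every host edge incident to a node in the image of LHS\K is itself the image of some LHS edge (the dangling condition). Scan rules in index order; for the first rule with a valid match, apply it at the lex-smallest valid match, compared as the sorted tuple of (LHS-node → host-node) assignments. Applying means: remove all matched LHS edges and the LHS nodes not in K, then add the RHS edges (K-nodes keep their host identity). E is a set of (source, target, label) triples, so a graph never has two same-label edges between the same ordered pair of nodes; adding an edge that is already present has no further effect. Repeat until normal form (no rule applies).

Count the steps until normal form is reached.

Answer: 2

Steps:
initial: |V|=7 |E|=2  E = 1-r->1 4-p->2
step 1: apply R1 at {0↦2, 1↦3, 2↦1, 3↦4}  → |V|=4 |E|=1  E = 1-r->1
step 2: apply R2 at {0↦1, 1↦5, 2↦0}  → |V|=2 |E|=0  E = ∅
halt: no rule applies after step 2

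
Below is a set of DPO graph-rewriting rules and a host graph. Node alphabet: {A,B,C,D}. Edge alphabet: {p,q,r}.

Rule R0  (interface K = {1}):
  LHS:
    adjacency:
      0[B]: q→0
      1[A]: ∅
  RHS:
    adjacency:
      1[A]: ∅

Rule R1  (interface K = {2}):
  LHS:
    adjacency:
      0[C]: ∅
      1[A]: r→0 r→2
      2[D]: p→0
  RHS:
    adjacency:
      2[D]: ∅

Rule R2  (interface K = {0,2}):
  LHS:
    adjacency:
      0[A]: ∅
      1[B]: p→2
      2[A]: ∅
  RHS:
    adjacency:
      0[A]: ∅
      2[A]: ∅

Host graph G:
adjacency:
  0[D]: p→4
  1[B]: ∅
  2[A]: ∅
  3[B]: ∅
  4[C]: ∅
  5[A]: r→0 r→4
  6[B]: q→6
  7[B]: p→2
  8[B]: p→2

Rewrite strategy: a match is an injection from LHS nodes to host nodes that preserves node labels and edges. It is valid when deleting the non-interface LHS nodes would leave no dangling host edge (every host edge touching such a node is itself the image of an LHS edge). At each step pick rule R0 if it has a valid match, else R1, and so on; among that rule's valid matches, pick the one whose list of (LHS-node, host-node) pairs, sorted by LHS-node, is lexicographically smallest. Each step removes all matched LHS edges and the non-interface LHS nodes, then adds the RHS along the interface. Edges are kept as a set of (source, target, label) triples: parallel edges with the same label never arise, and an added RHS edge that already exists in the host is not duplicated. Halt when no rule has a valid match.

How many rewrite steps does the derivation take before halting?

Answer: 2

Steps:
[0] host  ⇒  9 nodes, 6 edges  {0-p->4 5-r->0 5-r->4 6-q->6 7-p->2 8-p->2}
[1] R0 @ {0↦6, 1↦2}  ⇒  8 nodes, 5 edges  {0-p->4 5-r->0 5-r->4 7-p->2 8-p->2}
[2] R1 @ {0↦4, 1↦5, 2↦0}  ⇒  6 nodes, 2 edges  {7-p->2 8-p->2}
final graph: no rule applies after step 2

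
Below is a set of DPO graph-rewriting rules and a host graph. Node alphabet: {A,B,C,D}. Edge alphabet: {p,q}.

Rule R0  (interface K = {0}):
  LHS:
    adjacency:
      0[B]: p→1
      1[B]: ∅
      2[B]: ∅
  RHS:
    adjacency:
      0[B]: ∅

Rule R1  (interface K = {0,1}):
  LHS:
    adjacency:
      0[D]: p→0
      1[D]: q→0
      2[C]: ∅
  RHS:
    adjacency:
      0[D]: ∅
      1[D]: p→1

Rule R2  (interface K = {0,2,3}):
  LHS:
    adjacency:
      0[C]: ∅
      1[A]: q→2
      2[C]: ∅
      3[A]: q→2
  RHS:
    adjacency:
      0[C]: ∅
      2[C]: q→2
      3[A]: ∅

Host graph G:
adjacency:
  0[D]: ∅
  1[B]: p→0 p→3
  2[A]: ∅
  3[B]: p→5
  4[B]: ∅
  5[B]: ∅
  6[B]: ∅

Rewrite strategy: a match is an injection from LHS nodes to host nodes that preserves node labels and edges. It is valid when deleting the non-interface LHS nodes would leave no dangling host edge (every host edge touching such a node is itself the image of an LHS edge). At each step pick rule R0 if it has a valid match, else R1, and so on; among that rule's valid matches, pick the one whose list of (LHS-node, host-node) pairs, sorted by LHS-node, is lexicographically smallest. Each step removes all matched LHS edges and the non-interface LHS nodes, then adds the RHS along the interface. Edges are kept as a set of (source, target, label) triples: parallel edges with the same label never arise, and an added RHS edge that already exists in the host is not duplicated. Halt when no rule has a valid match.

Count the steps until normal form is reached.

Answer: 2

Derivation:
[0] host  ⇒  7 nodes, 3 edges  {1-p->0 1-p->3 3-p->5}
[1] R0 @ {0↦3, 1↦5, 2↦4}  ⇒  5 nodes, 2 edges  {1-p->0 1-p->3}
[2] R0 @ {0↦1, 1↦3, 2↦6}  ⇒  3 nodes, 1 edges  {1-p->0}
final graph: no rule applies after step 2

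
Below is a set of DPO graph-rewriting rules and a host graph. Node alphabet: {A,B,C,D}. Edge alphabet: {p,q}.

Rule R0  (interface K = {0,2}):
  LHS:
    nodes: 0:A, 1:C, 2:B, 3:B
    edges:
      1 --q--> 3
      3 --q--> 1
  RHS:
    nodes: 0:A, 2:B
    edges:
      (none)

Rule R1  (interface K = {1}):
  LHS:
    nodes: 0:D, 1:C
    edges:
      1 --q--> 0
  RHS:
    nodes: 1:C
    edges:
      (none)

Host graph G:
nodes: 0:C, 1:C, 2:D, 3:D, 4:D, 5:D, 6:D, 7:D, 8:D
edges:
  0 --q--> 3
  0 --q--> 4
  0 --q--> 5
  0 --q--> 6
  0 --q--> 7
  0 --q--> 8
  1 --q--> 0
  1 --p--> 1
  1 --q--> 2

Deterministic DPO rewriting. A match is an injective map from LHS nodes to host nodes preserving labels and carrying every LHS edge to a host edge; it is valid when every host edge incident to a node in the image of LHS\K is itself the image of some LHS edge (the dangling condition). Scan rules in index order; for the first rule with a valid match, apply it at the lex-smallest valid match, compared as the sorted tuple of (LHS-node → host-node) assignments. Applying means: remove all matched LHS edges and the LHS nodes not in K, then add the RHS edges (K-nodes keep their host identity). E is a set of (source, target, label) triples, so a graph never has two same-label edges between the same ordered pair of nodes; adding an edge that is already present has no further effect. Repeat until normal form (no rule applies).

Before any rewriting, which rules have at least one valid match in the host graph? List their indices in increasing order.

R0: no valid match — LHS pattern not found
R1: 7 valid matches — {0↦2, 1↦1}, {0↦3, 1↦0}, {0↦4, 1↦0} (+4 more)

Answer: [R1]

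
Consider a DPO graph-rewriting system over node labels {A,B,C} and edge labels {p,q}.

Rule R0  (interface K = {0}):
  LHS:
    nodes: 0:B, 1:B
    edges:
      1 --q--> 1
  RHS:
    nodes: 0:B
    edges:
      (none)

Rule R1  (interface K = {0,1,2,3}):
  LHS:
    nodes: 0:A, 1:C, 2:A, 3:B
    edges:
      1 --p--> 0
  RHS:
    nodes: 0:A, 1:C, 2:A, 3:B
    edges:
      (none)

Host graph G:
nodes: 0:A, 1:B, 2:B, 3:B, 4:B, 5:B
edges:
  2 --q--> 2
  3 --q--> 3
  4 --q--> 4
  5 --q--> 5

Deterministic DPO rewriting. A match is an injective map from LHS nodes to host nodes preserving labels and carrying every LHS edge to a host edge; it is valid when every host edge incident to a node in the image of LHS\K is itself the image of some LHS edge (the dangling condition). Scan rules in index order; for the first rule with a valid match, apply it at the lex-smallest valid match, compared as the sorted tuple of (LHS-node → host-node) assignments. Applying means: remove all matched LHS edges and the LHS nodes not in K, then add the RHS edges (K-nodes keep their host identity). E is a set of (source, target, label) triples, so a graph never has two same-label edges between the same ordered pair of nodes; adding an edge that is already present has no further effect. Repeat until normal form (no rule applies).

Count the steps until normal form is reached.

[0] host  ⇒  6 nodes, 4 edges  {2-q->2 3-q->3 4-q->4 5-q->5}
[1] R0 @ {0↦1, 1↦2}  ⇒  5 nodes, 3 edges  {3-q->3 4-q->4 5-q->5}
[2] R0 @ {0↦1, 1↦3}  ⇒  4 nodes, 2 edges  {4-q->4 5-q->5}
[3] R0 @ {0↦1, 1↦4}  ⇒  3 nodes, 1 edges  {5-q->5}
[4] R0 @ {0↦1, 1↦5}  ⇒  2 nodes, 0 edges  {∅}
normal form: no rule applies after step 4

Answer: 4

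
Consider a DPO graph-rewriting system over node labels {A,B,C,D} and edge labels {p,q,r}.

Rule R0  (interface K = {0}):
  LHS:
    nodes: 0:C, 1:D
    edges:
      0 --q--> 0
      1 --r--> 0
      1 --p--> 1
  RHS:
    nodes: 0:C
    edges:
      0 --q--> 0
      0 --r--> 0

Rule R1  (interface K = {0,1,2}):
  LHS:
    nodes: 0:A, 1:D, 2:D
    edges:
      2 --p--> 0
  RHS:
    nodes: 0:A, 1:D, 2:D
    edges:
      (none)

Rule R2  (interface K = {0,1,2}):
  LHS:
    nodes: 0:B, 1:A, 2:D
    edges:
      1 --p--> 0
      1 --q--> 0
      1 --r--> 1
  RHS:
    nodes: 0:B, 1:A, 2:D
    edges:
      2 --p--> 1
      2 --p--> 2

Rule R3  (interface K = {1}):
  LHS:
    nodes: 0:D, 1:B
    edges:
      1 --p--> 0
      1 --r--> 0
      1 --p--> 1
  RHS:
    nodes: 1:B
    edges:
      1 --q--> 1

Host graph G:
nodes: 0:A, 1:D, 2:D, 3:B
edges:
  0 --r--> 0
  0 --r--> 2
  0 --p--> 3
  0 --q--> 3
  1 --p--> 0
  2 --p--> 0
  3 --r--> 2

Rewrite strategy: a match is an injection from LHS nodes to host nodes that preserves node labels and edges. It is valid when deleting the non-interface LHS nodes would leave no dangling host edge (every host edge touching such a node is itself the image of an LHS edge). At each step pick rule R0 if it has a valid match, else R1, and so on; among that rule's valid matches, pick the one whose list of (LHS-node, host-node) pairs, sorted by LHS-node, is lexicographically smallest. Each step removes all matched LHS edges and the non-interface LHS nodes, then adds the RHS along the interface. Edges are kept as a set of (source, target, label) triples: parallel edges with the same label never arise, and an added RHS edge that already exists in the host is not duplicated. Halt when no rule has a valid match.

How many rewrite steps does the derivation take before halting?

Answer: 4

Steps:
start.  V:4 E:7  edges: 0-r->0 0-r->2 0-p->3 0-q->3 1-p->0 2-p->0 3-r->2
1. fire R1 via {0↦0, 1↦1, 2↦2}  →  V:4 E:6  edges: 0-r->0 0-r->2 0-p->3 0-q->3 1-p->0 3-r->2
2. fire R1 via {0↦0, 1↦2, 2↦1}  →  V:4 E:5  edges: 0-r->0 0-r->2 0-p->3 0-q->3 3-r->2
3. fire R2 via {0↦3, 1↦0, 2↦1}  →  V:4 E:4  edges: 0-r->2 1-p->0 1-p->1 3-r->2
4. fire R1 via {0↦0, 1↦2, 2↦1}  →  V:4 E:3  edges: 0-r->2 1-p->1 3-r->2
halt: no rule applies after step 4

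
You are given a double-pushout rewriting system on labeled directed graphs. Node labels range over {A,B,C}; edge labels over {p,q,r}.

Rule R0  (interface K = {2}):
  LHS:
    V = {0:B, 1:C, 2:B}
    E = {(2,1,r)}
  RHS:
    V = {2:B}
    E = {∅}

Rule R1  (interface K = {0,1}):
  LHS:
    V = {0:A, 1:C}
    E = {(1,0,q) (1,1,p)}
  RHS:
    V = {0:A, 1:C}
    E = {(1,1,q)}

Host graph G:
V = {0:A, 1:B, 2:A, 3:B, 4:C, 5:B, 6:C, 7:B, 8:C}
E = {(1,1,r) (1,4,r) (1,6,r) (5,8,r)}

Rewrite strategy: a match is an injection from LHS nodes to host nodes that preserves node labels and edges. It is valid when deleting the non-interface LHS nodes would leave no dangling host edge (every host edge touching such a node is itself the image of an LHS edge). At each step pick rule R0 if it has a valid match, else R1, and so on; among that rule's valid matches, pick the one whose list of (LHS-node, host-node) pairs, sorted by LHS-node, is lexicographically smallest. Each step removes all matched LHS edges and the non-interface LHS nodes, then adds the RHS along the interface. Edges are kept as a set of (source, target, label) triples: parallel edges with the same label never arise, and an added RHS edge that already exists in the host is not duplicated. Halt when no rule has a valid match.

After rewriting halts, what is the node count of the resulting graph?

Answer: 5

Rewrite trace:
initial: |V|=9 |E|=4  E = 1-r->1 1-r->4 1-r->6 5-r->8
step 1: apply R0 at {0↦3, 1↦4, 2↦1}  → |V|=7 |E|=3  E = 1-r->1 1-r->6 5-r->8
step 2: apply R0 at {0↦7, 1↦6, 2↦1}  → |V|=5 |E|=2  E = 1-r->1 5-r->8
normal form: no rule applies after step 2
NF nodes: {0:A, 1:B, 2:A, 5:B, 8:C}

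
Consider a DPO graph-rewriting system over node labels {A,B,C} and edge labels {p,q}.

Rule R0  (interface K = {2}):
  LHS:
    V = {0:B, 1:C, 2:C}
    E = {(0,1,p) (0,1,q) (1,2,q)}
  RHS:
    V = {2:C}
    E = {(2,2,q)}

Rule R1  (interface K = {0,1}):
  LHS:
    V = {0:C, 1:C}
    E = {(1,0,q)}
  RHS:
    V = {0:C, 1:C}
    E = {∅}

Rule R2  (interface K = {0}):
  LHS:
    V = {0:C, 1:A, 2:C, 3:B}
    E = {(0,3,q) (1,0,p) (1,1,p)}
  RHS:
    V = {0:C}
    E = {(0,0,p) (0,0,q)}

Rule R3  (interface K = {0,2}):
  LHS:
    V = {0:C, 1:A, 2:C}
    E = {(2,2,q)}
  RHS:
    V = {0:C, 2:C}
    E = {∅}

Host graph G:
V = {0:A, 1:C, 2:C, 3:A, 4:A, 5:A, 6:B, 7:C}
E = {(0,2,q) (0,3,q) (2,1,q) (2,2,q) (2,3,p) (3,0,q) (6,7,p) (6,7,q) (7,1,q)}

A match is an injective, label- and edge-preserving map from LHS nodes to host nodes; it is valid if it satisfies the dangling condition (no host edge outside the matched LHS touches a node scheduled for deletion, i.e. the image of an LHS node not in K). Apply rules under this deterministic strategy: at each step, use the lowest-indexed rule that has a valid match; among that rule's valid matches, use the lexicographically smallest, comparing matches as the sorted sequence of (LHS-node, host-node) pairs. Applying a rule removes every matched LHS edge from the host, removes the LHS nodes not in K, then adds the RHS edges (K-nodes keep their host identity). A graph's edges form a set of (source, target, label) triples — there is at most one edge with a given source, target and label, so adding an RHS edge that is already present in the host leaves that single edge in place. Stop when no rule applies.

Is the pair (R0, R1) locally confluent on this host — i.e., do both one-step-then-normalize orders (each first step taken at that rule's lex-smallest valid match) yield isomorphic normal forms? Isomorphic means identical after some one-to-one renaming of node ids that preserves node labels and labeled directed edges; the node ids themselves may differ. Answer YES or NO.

Answer: YES

Rewrite trace:
branch R0-first: apply at {0↦6, 1↦7, 2↦1} → |E|=7, then 3 more step(s) → NF |V|=4 |E|=4 V={0:A, 1:C, 2:C, 3:A} E=0-q->2 0-q->3 2-p->3 3-q->0
branch R1-first: apply at {0↦1, 1↦2} → |E|=8, then 3 more step(s) → NF |V|=4 |E|=4 V={0:A, 1:C, 2:C, 3:A} E=0-q->2 0-q->3 2-p->3 3-q->0
graphs isomorphic (equal up to label-preserving node renaming)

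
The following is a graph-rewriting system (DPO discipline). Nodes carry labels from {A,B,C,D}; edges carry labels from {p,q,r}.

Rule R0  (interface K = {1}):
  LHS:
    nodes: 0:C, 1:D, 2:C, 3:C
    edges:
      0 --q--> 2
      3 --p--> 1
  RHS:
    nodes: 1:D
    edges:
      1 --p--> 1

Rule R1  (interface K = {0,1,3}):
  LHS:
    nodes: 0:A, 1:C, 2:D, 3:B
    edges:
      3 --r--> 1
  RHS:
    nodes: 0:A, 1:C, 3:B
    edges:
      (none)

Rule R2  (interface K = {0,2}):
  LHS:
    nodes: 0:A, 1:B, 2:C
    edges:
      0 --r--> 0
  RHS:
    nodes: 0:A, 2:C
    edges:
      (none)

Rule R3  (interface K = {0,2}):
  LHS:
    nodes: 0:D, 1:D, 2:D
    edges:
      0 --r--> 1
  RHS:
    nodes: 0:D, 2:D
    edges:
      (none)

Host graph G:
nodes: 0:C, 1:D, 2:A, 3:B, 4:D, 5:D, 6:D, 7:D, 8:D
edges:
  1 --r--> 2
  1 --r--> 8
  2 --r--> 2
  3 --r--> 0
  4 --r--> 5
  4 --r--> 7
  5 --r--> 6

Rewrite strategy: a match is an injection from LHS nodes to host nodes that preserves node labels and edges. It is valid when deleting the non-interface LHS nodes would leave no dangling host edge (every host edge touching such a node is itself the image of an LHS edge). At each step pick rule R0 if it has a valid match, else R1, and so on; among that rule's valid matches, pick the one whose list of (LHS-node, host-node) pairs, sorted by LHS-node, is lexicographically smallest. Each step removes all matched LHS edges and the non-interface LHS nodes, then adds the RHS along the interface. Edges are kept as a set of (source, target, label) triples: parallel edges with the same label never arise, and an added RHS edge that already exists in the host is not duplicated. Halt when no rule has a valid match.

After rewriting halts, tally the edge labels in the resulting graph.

[0] host  ⇒  9 nodes, 7 edges  {1-r->2 1-r->8 2-r->2 3-r->0 4-r->5 4-r->7 5-r->6}
[1] R3 @ {0↦1, 1↦8, 2↦4}  ⇒  8 nodes, 6 edges  {1-r->2 2-r->2 3-r->0 4-r->5 4-r->7 5-r->6}
[2] R3 @ {0↦4, 1↦7, 2↦1}  ⇒  7 nodes, 5 edges  {1-r->2 2-r->2 3-r->0 4-r->5 5-r->6}
[3] R3 @ {0↦5, 1↦6, 2↦1}  ⇒  6 nodes, 4 edges  {1-r->2 2-r->2 3-r->0 4-r->5}
[4] R3 @ {0↦4, 1↦5, 2↦1}  ⇒  5 nodes, 3 edges  {1-r->2 2-r->2 3-r->0}
[5] R1 @ {0↦2, 1↦0, 2↦4, 3↦3}  ⇒  4 nodes, 2 edges  {1-r->2 2-r->2}
[6] R2 @ {0↦2, 1↦3, 2↦0}  ⇒  3 nodes, 1 edges  {1-r->2}
final graph: no rule applies after step 6
NF edges: [(1, 2, 'r')]

Answer: r:1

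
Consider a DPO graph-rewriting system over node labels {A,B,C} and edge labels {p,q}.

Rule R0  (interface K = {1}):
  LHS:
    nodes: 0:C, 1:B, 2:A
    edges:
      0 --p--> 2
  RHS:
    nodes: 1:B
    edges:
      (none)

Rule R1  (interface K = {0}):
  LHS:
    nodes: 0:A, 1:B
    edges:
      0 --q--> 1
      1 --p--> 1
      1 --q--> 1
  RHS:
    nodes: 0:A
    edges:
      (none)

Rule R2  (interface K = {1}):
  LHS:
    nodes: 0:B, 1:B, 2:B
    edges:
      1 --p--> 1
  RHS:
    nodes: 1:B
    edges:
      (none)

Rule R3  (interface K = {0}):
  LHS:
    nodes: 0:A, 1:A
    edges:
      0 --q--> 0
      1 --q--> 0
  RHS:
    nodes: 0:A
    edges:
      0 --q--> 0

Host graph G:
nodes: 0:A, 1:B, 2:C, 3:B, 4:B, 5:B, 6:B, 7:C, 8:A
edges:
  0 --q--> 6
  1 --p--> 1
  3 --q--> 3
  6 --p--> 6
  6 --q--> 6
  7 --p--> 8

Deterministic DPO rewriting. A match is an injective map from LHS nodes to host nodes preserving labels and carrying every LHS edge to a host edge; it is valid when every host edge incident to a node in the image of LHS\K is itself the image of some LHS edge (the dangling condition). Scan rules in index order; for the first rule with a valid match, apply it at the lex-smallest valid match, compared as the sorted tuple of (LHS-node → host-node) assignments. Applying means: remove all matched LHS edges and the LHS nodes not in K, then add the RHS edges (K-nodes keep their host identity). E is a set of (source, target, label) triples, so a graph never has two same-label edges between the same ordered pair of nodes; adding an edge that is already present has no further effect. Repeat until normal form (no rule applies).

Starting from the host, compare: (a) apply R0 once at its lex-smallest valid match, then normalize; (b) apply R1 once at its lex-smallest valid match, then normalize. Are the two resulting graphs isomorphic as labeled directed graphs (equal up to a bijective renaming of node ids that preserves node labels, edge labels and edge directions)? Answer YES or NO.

Answer: YES

Rewrite trace:
branch R0-first: apply at {0↦7, 1↦1, 2↦8} → |E|=5, then 2 more step(s) → NF |V|=4 |E|=1 V={0:A, 1:B, 2:C, 3:B} E=3-q->3
branch R1-first: apply at {0↦0, 1↦6} → |E|=3, then 2 more step(s) → NF |V|=4 |E|=1 V={0:A, 1:B, 2:C, 3:B} E=3-q->3
graphs isomorphic (equal up to label-preserving node renaming)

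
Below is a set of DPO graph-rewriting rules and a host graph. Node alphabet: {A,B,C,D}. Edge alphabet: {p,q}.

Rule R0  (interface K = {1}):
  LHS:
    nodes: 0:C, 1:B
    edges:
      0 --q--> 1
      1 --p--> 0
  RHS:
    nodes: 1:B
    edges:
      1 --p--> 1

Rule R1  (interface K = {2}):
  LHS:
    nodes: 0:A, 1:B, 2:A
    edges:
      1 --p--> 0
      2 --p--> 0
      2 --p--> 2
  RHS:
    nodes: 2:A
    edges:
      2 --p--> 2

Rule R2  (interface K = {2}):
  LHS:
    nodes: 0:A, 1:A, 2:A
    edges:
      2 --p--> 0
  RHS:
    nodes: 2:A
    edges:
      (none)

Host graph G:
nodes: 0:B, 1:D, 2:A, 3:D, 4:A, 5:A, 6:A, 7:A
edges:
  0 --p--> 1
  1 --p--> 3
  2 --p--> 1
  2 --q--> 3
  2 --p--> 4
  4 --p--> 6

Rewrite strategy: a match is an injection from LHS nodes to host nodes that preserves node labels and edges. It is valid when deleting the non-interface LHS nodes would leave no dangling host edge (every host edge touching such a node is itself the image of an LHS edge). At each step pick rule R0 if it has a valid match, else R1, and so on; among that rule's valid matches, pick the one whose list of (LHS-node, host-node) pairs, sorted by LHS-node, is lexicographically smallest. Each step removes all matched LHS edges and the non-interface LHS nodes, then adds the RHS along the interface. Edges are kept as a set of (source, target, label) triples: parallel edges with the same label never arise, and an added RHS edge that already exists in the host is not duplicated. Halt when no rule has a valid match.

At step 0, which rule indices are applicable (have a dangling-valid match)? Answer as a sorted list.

R0: no valid match — LHS pattern not found
R1: no valid match — LHS pattern not found
R2: 2 valid matches — {0↦6, 1↦5, 2↦4}, {0↦6, 1↦7, 2↦4}

Answer: [R2]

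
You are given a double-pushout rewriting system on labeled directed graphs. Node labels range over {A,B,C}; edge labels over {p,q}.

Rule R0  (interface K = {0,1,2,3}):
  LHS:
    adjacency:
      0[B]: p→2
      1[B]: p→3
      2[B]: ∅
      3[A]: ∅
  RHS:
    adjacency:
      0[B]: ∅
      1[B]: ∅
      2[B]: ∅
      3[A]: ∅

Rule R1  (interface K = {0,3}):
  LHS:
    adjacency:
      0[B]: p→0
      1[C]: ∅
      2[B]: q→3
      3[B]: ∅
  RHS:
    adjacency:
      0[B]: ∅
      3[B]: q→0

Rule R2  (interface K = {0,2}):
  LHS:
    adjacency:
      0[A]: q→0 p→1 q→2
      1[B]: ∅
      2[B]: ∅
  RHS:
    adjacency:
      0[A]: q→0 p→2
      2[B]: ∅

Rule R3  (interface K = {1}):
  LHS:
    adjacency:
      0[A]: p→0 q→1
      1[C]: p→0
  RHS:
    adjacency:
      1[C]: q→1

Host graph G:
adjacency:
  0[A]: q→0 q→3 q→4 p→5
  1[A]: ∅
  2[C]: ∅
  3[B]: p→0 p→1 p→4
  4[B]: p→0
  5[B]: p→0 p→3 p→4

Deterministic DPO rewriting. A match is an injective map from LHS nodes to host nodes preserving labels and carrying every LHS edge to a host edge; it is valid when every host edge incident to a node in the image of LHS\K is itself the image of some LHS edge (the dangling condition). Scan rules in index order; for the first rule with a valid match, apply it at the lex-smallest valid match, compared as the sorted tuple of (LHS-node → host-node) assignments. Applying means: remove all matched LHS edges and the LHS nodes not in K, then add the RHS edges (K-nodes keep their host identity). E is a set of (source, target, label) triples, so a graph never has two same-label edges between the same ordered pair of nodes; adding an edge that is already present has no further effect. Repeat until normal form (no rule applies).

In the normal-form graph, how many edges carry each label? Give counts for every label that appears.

start.  V:6 E:11  edges: 0-q->0 0-q->3 0-q->4 0-p->5 3-p->0 3-p->1 3-p->4 4-p->0 5-p->0 5-p->3 5-p->4
1. fire R0 via {0↦3, 1↦5, 2↦4, 3↦0}  →  V:6 E:9  edges: 0-q->0 0-q->3 0-q->4 0-p->5 3-p->0 3-p->1 4-p->0 5-p->3 5-p->4
2. fire R0 via {0↦5, 1↦3, 2↦4, 3↦0}  →  V:6 E:7  edges: 0-q->0 0-q->3 0-q->4 0-p->5 3-p->1 4-p->0 5-p->3
3. fire R0 via {0↦5, 1↦4, 2↦3, 3↦0}  →  V:6 E:5  edges: 0-q->0 0-q->3 0-q->4 0-p->5 3-p->1
4. fire R2 via {0↦0, 1↦5, 2↦3}  →  V:5 E:4  edges: 0-q->0 0-p->3 0-q->4 3-p->1
normal form: no rule applies after step 4
NF edges: [(0, 0, 'q'), (0, 3, 'p'), (0, 4, 'q'), (3, 1, 'p')]

Answer: p:2 q:2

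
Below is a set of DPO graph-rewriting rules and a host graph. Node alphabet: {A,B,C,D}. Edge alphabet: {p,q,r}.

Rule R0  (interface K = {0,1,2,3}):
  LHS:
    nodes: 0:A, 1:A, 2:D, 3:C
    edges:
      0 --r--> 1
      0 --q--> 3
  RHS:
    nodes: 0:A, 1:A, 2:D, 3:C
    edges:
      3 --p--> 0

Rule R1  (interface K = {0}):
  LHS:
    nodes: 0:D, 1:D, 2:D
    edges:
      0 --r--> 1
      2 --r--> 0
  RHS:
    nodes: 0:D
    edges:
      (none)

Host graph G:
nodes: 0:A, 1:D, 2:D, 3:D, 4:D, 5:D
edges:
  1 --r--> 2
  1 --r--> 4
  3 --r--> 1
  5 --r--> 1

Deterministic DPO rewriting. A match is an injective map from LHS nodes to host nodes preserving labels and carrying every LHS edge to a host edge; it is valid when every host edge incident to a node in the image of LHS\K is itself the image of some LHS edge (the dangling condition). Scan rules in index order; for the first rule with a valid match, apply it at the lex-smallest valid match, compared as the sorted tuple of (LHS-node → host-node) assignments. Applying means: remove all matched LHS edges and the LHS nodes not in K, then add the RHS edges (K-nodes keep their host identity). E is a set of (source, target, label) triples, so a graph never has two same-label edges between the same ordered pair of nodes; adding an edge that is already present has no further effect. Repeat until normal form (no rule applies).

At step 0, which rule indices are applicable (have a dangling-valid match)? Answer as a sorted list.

Answer: [R1]

Steps:
R0: no valid match — LHS pattern not found
R1: 4 valid matches — {0↦1, 1↦2, 2↦3}, {0↦1, 1↦2, 2↦5}, {0↦1, 1↦4, 2↦3} (+1 more)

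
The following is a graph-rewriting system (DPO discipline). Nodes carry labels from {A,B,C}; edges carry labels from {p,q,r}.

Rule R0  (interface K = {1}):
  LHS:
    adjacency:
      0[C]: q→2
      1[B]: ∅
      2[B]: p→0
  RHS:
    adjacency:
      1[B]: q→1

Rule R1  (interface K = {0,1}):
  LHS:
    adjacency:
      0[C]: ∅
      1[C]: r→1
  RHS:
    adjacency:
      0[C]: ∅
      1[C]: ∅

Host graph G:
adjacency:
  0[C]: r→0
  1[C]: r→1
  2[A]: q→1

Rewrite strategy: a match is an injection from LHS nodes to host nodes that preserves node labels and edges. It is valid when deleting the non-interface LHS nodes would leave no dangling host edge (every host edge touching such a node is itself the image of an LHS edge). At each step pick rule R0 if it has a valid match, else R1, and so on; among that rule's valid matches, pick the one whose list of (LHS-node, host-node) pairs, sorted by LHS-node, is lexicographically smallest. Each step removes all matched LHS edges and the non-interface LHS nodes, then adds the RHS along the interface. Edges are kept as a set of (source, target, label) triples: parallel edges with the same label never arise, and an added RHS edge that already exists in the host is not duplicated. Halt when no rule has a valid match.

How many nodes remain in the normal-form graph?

[0] host  ⇒  3 nodes, 3 edges  {0-r->0 1-r->1 2-q->1}
[1] R1 @ {0↦0, 1↦1}  ⇒  3 nodes, 2 edges  {0-r->0 2-q->1}
[2] R1 @ {0↦1, 1↦0}  ⇒  3 nodes, 1 edges  {2-q->1}
normal form: no rule applies after step 2
NF nodes: {0:C, 1:C, 2:A}

Answer: 3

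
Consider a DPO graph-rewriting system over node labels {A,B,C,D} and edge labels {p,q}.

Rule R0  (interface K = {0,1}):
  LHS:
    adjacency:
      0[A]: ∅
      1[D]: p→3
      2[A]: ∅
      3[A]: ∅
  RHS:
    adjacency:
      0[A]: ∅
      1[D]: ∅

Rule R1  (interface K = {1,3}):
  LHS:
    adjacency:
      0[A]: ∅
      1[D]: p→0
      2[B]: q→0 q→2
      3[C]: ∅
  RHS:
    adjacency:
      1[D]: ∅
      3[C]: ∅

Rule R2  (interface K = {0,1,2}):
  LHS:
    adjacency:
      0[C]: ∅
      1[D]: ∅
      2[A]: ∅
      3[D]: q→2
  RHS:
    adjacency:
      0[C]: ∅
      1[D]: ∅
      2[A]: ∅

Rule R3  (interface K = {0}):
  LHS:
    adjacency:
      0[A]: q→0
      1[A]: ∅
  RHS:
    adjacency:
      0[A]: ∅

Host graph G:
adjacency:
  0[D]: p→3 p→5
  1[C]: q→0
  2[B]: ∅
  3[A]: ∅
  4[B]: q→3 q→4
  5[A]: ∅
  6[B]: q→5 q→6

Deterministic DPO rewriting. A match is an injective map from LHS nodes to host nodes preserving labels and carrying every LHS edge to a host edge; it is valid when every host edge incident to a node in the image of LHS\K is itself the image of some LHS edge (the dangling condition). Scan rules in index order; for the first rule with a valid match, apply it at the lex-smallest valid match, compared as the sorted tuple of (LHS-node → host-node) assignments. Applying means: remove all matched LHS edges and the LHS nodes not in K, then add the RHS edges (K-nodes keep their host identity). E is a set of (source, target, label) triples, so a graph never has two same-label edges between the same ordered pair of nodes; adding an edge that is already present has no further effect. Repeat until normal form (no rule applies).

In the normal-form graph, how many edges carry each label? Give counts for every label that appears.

Answer: q:1

Derivation:
initial: |V|=7 |E|=7  E = 0-p->3 0-p->5 1-q->0 4-q->3 4-q->4 6-q->5 6-q->6
step 1: apply R1 at {0↦3, 1↦0, 2↦4, 3↦1}  → |V|=5 |E|=4  E = 0-p->5 1-q->0 6-q->5 6-q->6
step 2: apply R1 at {0↦5, 1↦0, 2↦6, 3↦1}  → |V|=3 |E|=1  E = 1-q->0
final graph: no rule applies after step 2
NF edges: [(1, 0, 'q')]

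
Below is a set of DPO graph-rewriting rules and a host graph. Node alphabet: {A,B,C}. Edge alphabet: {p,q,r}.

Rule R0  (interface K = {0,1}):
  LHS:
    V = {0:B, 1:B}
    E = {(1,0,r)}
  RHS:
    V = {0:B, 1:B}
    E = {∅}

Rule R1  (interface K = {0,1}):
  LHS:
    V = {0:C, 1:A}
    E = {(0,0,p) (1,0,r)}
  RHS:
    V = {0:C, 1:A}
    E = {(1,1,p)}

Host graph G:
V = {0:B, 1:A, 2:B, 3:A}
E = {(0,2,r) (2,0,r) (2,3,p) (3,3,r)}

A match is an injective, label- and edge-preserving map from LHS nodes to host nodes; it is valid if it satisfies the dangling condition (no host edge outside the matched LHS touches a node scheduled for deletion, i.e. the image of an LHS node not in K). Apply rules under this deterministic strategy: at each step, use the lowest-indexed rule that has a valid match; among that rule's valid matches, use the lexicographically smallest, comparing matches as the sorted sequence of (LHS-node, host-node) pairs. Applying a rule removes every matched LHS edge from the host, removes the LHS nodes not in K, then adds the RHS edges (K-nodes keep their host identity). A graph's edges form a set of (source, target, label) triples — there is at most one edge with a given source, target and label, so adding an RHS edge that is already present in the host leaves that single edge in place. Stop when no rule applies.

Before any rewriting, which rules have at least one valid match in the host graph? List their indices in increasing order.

Answer: [R0]

Rewrite trace:
R0: 2 valid matches — {0↦0, 1↦2}, {0↦2, 1↦0}
R1: no valid match — LHS pattern not found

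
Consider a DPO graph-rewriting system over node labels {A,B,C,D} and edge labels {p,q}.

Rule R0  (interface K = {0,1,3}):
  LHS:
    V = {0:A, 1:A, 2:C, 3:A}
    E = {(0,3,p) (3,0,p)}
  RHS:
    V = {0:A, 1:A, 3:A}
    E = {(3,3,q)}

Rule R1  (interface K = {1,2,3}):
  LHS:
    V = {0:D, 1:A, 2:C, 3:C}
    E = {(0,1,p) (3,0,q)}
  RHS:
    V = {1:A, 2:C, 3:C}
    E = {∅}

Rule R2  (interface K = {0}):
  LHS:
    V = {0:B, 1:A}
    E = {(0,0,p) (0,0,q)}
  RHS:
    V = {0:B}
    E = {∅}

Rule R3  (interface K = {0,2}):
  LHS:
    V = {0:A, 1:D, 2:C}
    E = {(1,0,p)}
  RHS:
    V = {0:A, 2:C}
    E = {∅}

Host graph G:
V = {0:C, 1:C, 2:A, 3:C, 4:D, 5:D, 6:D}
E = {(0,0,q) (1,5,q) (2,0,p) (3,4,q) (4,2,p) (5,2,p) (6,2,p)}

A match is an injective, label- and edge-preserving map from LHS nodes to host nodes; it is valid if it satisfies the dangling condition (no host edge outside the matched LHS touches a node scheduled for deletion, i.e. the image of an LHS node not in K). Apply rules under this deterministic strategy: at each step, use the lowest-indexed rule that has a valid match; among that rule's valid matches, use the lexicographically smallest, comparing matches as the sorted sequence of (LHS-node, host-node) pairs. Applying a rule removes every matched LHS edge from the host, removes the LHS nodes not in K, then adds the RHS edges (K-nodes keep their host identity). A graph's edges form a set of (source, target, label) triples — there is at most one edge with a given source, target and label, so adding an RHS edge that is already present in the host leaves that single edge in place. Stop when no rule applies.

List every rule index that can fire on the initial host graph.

R0: no valid match — LHS pattern not found
R1: 4 valid matches — {0↦4, 1↦2, 2↦0, 3↦3}, {0↦4, 1↦2, 2↦1, 3↦3}, {0↦5, 1↦2, 2↦0, 3↦1} (+1 more)
R2: no valid match — LHS pattern not found
R3: 3 valid matches — {0↦2, 1↦6, 2↦0}, {0↦2, 1↦6, 2↦1}, {0↦2, 1↦6, 2↦3}

Answer: [R1,R3]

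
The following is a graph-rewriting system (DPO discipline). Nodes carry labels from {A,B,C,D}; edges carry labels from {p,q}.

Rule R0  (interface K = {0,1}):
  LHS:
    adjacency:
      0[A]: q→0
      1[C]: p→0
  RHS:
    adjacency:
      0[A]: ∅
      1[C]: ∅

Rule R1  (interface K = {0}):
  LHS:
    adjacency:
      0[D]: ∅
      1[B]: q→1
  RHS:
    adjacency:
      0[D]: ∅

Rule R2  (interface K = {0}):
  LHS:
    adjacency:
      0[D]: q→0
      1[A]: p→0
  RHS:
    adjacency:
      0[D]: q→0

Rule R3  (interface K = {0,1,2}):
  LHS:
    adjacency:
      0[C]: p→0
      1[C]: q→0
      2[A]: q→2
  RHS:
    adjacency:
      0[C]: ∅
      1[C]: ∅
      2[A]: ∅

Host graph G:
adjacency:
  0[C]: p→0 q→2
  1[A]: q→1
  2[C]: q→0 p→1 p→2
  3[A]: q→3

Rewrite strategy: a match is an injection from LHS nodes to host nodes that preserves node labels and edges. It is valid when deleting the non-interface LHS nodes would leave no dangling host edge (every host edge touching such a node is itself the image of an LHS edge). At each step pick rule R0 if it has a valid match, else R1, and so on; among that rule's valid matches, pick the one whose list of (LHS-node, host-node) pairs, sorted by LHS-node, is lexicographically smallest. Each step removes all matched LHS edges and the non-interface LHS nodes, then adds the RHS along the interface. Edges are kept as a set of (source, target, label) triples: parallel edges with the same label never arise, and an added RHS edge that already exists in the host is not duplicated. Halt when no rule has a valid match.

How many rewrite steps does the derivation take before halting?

Answer: 2

Rewrite trace:
start.  V:4 E:7  edges: 0-p->0 0-q->2 1-q->1 2-q->0 2-p->1 2-p->2 3-q->3
1. fire R0 via {0↦1, 1↦2}  →  V:4 E:5  edges: 0-p->0 0-q->2 2-q->0 2-p->2 3-q->3
2. fire R3 via {0↦0, 1↦2, 2↦3}  →  V:4 E:2  edges: 0-q->2 2-p->2
normal form: no rule applies after step 2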